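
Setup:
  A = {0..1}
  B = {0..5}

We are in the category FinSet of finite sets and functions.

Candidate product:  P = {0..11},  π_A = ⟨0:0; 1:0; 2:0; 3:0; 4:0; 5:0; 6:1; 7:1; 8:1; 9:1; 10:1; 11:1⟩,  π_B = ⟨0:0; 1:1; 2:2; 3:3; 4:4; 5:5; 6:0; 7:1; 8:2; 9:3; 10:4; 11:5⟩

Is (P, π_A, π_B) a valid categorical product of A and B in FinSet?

|A|·|B| = 2·6 = 12;  |P| = 12
Check the pairing map k ↦ (π_A(k), π_B(k)):
  0 : (0,0)
  1 : (0,1)
  2 : (0,2)
  3 : (0,3)
  4 : (0,4)
  5 : (0,5)
  6 : (1,0)
  7 : (1,1)
  8 : (1,2)
  9 : (1,3)
  10 : (1,4)
  11 : (1,5)
distinct pairs in image: 12 / 12 needed
  → bijection onto A×B; projections well-typed.

Answer: VALID PRODUCT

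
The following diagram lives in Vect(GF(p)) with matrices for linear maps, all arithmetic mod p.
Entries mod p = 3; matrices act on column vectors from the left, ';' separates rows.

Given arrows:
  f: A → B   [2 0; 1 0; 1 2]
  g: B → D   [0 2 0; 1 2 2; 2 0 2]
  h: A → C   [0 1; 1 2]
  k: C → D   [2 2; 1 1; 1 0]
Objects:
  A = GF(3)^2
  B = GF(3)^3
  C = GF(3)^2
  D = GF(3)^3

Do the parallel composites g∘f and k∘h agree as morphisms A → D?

Along f;g (path 1):
  e0=(1,0) f→(2,1,1) g→(2,0,0)
  e1=(0,1) f→(0,0,2) g→(0,1,1)
  ⟦path⟧₁ = [2 0; 0 1; 0 1]
Along h;k (path 2):
  e0=(1,0) h→(0,1) k→(2,1,0)
  e1=(0,1) h→(1,2) k→(0,0,1)
  ⟦path⟧₂ = [2 0; 1 0; 0 1]
Equal? NO — does not commute

Answer: DOES NOT COMMUTE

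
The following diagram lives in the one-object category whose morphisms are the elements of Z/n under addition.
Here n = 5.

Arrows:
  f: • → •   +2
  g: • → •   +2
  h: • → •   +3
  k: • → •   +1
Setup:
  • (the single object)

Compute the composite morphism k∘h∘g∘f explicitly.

Answer: +3

Trace:
  0 +2≡2 +2≡4 +3≡2 +1≡3  (mod 5)
composite: +3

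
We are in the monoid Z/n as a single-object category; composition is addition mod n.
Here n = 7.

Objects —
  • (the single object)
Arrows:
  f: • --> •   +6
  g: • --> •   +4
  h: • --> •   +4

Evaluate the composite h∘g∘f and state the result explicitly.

  0 +6≡6 +4≡3 +4≡0  (mod 7)
⟦path⟧: +0

Answer: +0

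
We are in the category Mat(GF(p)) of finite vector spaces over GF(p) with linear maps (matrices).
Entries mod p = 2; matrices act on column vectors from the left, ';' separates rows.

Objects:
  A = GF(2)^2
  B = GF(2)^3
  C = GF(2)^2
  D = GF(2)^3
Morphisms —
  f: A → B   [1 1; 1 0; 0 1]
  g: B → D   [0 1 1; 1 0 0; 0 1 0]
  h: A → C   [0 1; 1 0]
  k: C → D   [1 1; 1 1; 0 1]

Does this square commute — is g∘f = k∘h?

Answer: COMMUTES

Work:
Along f;g (path 1):
  e0=[1,0] f→[1,1,0] g→[1,1,1]
  e1=[0,1] f→[1,0,1] g→[1,1,0]
  composite₁ = [1 1; 1 1; 1 0]
Along h;k (path 2):
  e0=[1,0] h→[0,1] k→[1,1,1]
  e1=[0,1] h→[1,0] k→[1,1,0]
  composite₂ = [1 1; 1 1; 1 0]
Equal? equal; square commutes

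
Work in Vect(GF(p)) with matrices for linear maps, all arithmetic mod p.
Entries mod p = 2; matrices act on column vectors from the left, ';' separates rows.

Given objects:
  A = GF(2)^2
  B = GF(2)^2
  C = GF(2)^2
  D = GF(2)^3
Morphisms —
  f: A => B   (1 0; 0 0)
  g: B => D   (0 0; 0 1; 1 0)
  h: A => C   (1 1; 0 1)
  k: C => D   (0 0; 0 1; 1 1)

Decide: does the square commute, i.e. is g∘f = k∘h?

Path 1 = f;g:
  e0=[1,0] f=>[1,0] g=>[0,0,1]
  e1=[0,1] f=>[0,0] g=>[0,0,0]
  composite₁ = (0 0; 0 0; 1 0)
Path 2 = h;k:
  e0=[1,0] h=>[1,0] k=>[0,0,1]
  e1=[0,1] h=>[1,1] k=>[0,1,0]
  composite₂ = (0 0; 0 1; 1 0)
Equal? distinct morphisms ✗

Answer: DOES NOT COMMUTE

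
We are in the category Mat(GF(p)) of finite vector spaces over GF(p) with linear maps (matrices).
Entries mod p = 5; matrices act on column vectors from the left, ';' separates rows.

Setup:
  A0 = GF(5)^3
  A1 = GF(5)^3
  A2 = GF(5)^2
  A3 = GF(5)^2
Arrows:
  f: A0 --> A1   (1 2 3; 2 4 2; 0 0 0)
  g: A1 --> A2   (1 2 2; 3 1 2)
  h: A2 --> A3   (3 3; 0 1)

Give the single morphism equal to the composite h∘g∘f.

Answer: (0 0 4; 0 0 1)

Trace:
  e0=(1,0,0) f-->(1,2,0) g-->(0,0) h-->(0,0)
  e1=(0,1,0) f-->(2,4,0) g-->(0,0) h-->(0,0)
  e2=(0,0,1) f-->(3,2,0) g-->(2,1) h-->(4,1)
result: (0 0 4; 0 0 1)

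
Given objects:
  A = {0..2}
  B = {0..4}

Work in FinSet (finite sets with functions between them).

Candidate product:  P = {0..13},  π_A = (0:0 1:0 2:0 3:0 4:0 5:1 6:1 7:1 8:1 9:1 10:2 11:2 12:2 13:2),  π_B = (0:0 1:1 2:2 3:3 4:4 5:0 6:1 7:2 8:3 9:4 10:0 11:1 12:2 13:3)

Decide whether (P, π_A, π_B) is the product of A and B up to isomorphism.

|A|·|B| = 3·5 = 15;  |P| = 14
  → cardinalities differ; no bijection possible.

Answer: NOT A VALID PRODUCT — |P|=14 ≠ |A|·|B|=15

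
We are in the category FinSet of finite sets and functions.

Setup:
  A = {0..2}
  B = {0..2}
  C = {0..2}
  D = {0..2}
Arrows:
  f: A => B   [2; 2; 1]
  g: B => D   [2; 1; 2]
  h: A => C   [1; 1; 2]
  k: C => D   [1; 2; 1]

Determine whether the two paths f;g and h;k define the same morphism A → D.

Answer: COMMUTES

Work:
Along f;g (path 1):
  0 f=>2 g=>2
  1 f=>2 g=>2
  2 f=>1 g=>1
  composite₁ = [2; 2; 1]
Along h;k (path 2):
  0 h=>1 k=>2
  1 h=>1 k=>2
  2 h=>2 k=>1
  composite₂ = [2; 2; 1]
Equal? equal; square commutes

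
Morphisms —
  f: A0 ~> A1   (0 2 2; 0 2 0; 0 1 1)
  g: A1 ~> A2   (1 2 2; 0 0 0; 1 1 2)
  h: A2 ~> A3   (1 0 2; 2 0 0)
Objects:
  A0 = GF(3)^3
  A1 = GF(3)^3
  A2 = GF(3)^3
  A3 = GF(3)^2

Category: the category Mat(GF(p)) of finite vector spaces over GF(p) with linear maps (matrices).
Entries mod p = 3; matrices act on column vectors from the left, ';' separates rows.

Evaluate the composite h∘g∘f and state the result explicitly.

  e0=⟨1,0,0⟩ f~>⟨0,0,0⟩ g~>⟨0,0,0⟩ h~>⟨0,0⟩
  e1=⟨0,1,0⟩ f~>⟨2,2,1⟩ g~>⟨2,0,0⟩ h~>⟨2,1⟩
  e2=⟨0,0,1⟩ f~>⟨2,0,1⟩ g~>⟨1,0,1⟩ h~>⟨0,2⟩
composite: (0 2 0; 0 1 2)

Answer: (0 2 0; 0 1 2)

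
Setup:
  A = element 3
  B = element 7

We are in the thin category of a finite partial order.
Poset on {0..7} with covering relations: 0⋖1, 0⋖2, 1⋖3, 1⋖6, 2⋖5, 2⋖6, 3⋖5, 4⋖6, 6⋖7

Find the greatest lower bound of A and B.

Lower bounds of A=3 and B=7: {0,1}
  0 ≤ 1
  1 ≤ 1
glb = 1

Answer: A∧B = 1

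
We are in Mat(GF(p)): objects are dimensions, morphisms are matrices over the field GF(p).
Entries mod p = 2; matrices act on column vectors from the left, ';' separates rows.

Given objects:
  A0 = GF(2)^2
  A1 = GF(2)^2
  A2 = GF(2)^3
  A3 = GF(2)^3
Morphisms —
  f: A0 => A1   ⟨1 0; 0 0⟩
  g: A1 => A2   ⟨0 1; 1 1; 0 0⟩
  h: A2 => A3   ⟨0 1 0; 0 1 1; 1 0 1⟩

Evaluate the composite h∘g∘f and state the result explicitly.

Answer: ⟨1 0; 1 0; 0 0⟩

Work:
  e0=(1,0) f=>(1,0) g=>(0,1,0) h=>(1,1,0)
  e1=(0,1) f=>(0,0) g=>(0,0,0) h=>(0,0,0)
⟦path⟧: ⟨1 0; 1 0; 0 0⟩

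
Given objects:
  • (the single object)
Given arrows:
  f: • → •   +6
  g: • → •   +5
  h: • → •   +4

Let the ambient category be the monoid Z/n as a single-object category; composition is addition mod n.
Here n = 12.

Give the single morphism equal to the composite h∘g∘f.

  0 +6≡6 +5≡11 +4≡3  (mod 12)
result: +3

Answer: +3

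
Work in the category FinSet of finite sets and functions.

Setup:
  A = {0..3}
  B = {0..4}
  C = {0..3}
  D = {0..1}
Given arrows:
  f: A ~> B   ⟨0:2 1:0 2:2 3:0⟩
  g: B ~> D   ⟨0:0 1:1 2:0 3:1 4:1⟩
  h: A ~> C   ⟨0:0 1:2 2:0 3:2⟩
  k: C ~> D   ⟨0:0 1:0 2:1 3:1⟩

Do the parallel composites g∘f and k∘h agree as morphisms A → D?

Answer: DOES NOT COMMUTE

Trace:
Path 1 = f;g:
  0 f~>2 g~>0
  1 f~>0 g~>0
  2 f~>2 g~>0
  3 f~>0 g~>0
  composite₁ = ⟨0:0 1:0 2:0 3:0⟩
Path 2 = h;k:
  0 h~>0 k~>0
  1 h~>2 k~>1
  2 h~>0 k~>0
  3 h~>2 k~>1
  composite₂ = ⟨0:0 1:1 2:0 3:1⟩
Equal? distinct morphisms ✗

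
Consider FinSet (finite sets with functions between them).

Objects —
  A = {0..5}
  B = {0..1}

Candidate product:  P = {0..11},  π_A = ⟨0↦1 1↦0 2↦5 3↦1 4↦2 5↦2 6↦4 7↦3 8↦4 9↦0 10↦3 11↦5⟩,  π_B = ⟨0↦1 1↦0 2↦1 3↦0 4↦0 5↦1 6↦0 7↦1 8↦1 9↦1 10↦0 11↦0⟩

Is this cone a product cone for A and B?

|A|·|B| = 6·2 = 12;  |P| = 12
Check the pairing map k ↦ (π_A(k), π_B(k)):
  0 ↦ (1,1)
  1 ↦ (0,0)
  2 ↦ (5,1)
  3 ↦ (1,0)
  4 ↦ (2,0)
  5 ↦ (2,1)
  6 ↦ (4,0)
  7 ↦ (3,1)
  8 ↦ (4,1)
  9 ↦ (0,1)
  10 ↦ (3,0)
  11 ↦ (5,0)
distinct pairs in image: 12 / 12 needed
  → bijection onto A×B; projections well-typed.

Answer: VALID PRODUCT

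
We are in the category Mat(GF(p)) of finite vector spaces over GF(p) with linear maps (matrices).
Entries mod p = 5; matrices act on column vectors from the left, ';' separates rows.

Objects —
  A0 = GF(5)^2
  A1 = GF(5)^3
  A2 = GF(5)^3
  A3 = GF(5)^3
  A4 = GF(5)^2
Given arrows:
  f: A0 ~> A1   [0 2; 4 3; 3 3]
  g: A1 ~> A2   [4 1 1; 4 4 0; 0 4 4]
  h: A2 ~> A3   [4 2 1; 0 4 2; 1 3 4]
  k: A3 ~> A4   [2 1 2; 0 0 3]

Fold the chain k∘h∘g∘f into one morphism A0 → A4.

  e0=⟨1,0⟩ f~>⟨0,4,3⟩ g~>⟨2,1,3⟩ h~>⟨3,0,2⟩ k~>⟨0,1⟩
  e1=⟨0,1⟩ f~>⟨2,3,3⟩ g~>⟨4,0,4⟩ h~>⟨0,3,0⟩ k~>⟨3,0⟩
result: [0 3; 1 0]

Answer: [0 3; 1 0]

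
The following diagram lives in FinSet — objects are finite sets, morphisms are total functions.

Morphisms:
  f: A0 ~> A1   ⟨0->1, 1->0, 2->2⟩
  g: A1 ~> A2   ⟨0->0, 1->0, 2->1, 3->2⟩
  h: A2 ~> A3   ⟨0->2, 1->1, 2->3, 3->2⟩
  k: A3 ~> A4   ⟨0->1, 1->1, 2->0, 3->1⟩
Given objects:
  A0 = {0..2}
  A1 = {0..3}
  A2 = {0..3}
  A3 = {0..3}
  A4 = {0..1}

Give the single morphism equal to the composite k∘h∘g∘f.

  0 f~>1 g~>0 h~>2 k~>0
  1 f~>0 g~>0 h~>2 k~>0
  2 f~>2 g~>1 h~>1 k~>1
result: ⟨0->0, 1->0, 2->1⟩

Answer: ⟨0->0, 1->0, 2->1⟩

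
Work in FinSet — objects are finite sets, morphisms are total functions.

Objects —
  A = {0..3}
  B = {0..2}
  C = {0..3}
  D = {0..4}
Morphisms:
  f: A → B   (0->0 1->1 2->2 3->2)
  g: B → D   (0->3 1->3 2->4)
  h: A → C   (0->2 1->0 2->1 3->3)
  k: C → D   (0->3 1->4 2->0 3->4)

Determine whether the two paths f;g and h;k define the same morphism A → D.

Answer: DOES NOT COMMUTE

Work:
Path 1 = f;g:
  0 f→0 g→3
  1 f→1 g→3
  2 f→2 g→4
  3 f→2 g→4
  composite₁ = (0->3 1->3 2->4 3->4)
Path 2 = h;k:
  0 h→2 k→0
  1 h→0 k→3
  2 h→1 k→4
  3 h→3 k→4
  composite₂ = (0->0 1->3 2->4 3->4)
Equal? distinct morphisms ✗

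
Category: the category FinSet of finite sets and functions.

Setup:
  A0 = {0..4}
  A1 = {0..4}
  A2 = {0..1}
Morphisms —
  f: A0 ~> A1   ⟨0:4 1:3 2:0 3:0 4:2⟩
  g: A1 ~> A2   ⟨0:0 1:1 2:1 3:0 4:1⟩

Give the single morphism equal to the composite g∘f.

  0 f~>4 g~>1
  1 f~>3 g~>0
  2 f~>0 g~>0
  3 f~>0 g~>0
  4 f~>2 g~>1
composite: ⟨0:1 1:0 2:0 3:0 4:1⟩

Answer: ⟨0:1 1:0 2:0 3:0 4:1⟩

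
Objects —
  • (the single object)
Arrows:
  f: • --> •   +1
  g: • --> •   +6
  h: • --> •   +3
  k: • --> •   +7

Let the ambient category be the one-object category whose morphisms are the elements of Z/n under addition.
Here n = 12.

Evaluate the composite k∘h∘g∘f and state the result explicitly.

  0 +1≡1 +6≡7 +3≡10 +7≡5  (mod 12)
result: +5

Answer: +5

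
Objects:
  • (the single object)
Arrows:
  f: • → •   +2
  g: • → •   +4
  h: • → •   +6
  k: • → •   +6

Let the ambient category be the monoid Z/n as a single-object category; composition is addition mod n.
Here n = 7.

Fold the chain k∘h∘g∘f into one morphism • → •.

  0 +2≡2 +4≡6 +6≡5 +6≡4  (mod 7)
⟦path⟧: +4

Answer: +4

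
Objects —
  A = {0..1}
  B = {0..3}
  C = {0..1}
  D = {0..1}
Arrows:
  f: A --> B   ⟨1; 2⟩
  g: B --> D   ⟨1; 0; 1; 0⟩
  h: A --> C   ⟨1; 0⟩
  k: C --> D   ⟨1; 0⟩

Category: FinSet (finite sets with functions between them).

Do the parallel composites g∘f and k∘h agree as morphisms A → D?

Answer: COMMUTES

Trace:
Along f;g (path 1):
  0 f-->1 g-->0
  1 f-->2 g-->1
  result₁ = ⟨0; 1⟩
Along h;k (path 2):
  0 h-->1 k-->0
  1 h-->0 k-->1
  result₂ = ⟨0; 1⟩
Equal? same morphism ✓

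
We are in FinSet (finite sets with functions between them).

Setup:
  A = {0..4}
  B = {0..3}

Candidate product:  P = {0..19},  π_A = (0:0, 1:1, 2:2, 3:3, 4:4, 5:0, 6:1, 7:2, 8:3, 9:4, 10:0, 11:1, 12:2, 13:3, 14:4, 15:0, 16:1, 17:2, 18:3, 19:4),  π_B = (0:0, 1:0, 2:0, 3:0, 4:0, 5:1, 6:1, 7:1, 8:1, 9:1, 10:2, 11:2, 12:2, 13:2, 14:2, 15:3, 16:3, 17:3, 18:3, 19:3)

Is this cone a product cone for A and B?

|A|·|B| = 5·4 = 20;  |P| = 20
Check the pairing map k ↦ (π_A(k), π_B(k)):
  0 : (0,0)
  1 : (1,0)
  2 : (2,0)
  3 : (3,0)
  4 : (4,0)
  5 : (0,1)
  6 : (1,1)
  7 : (2,1)
  8 : (3,1)
  9 : (4,1)
  10 : (0,2)
  11 : (1,2)
  12 : (2,2)
  13 : (3,2)
  14 : (4,2)
  15 : (0,3)
  16 : (1,3)
  17 : (2,3)
  18 : (3,3)
  19 : (4,3)
distinct pairs in image: 20 / 20 needed
  → bijection onto A×B; projections well-typed.

Answer: VALID PRODUCT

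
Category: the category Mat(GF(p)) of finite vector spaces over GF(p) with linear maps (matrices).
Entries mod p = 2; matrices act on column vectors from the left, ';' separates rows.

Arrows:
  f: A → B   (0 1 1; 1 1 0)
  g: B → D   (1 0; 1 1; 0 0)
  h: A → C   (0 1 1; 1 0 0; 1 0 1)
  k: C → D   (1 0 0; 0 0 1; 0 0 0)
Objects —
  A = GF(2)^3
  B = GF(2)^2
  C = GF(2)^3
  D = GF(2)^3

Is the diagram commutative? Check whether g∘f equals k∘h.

Answer: COMMUTES

Work:
Along f;g (path 1):
  e0=⟨1,0,0⟩ f→⟨0,1⟩ g→⟨0,1,0⟩
  e1=⟨0,1,0⟩ f→⟨1,1⟩ g→⟨1,0,0⟩
  e2=⟨0,0,1⟩ f→⟨1,0⟩ g→⟨1,1,0⟩
  ⟦path⟧₁ = (0 1 1; 1 0 1; 0 0 0)
Along h;k (path 2):
  e0=⟨1,0,0⟩ h→⟨0,1,1⟩ k→⟨0,1,0⟩
  e1=⟨0,1,0⟩ h→⟨1,0,0⟩ k→⟨1,0,0⟩
  e2=⟨0,0,1⟩ h→⟨1,0,1⟩ k→⟨1,1,0⟩
  ⟦path⟧₂ = (0 1 1; 1 0 1; 0 0 0)
Equal? same morphism ✓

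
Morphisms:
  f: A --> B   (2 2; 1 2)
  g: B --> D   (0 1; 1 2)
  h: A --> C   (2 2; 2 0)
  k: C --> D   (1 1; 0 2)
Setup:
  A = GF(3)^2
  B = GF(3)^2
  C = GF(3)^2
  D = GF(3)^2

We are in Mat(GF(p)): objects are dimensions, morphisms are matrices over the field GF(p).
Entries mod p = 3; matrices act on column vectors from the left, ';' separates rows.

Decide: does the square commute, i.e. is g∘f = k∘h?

Path 1 = f;g:
  e0=[1,0] f-->[2,1] g-->[1,1]
  e1=[0,1] f-->[2,2] g-->[2,0]
  composite₁ = (1 2; 1 0)
Path 2 = h;k:
  e0=[1,0] h-->[2,2] k-->[1,1]
  e1=[0,1] h-->[2,0] k-->[2,0]
  composite₂ = (1 2; 1 0)
Equal? YES — commutes

Answer: COMMUTES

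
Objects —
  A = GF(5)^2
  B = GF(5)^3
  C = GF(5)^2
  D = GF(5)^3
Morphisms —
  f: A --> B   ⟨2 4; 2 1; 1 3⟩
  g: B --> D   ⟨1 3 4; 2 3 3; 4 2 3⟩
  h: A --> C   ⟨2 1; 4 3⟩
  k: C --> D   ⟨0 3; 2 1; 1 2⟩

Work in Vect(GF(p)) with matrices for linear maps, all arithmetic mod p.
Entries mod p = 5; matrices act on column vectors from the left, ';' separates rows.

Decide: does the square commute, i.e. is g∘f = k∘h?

1) trace f;g:
  e0=(1,0) f-->(2,2,1) g-->(2,3,0)
  e1=(0,1) f-->(4,1,3) g-->(4,0,2)
  result₁ = ⟨2 4; 3 0; 0 2⟩
2) trace h;k:
  e0=(1,0) h-->(2,4) k-->(2,3,0)
  e1=(0,1) h-->(1,3) k-->(4,0,2)
  result₂ = ⟨2 4; 3 0; 0 2⟩
Equal? YES — commutes

Answer: COMMUTES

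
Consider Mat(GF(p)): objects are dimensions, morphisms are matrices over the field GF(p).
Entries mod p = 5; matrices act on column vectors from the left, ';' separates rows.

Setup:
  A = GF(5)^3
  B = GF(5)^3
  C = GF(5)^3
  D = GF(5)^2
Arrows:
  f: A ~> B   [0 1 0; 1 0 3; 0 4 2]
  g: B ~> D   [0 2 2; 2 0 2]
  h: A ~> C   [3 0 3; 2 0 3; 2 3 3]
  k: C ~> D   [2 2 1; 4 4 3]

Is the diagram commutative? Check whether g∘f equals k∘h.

Along f;g (path 1):
  e0=(1,0,0) f~>(0,1,0) g~>(2,0)
  e1=(0,1,0) f~>(1,0,4) g~>(3,0)
  e2=(0,0,1) f~>(0,3,2) g~>(0,4)
  composite₁ = [2 3 0; 0 0 4]
Along h;k (path 2):
  e0=(1,0,0) h~>(3,2,2) k~>(2,1)
  e1=(0,1,0) h~>(0,0,3) k~>(3,4)
  e2=(0,0,1) h~>(3,3,3) k~>(0,3)
  composite₂ = [2 3 0; 1 4 3]
Equal? distinct morphisms ✗

Answer: DOES NOT COMMUTE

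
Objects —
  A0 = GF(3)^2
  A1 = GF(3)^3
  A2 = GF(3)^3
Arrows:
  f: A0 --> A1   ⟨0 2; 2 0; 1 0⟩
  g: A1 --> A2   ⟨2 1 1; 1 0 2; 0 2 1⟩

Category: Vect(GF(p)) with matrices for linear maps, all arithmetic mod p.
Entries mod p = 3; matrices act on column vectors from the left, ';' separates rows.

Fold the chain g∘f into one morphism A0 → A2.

  e0=⟨1,0⟩ f-->⟨0,2,1⟩ g-->⟨0,2,2⟩
  e1=⟨0,1⟩ f-->⟨2,0,0⟩ g-->⟨1,2,0⟩
⟦path⟧: ⟨0 1; 2 2; 2 0⟩

Answer: ⟨0 1; 2 2; 2 0⟩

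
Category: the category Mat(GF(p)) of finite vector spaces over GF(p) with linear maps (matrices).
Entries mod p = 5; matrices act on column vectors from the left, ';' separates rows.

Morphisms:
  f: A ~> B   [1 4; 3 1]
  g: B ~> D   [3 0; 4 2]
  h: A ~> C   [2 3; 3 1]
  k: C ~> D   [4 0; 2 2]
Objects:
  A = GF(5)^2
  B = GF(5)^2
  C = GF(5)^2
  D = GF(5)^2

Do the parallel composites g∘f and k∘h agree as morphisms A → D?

1) trace f;g:
  e0=[1,0] f~>[1,3] g~>[3,0]
  e1=[0,1] f~>[4,1] g~>[2,3]
  ⟦path⟧₁ = [3 2; 0 3]
2) trace h;k:
  e0=[1,0] h~>[2,3] k~>[3,0]
  e1=[0,1] h~>[3,1] k~>[2,3]
  ⟦path⟧₂ = [3 2; 0 3]
Equal? equal; square commutes

Answer: COMMUTES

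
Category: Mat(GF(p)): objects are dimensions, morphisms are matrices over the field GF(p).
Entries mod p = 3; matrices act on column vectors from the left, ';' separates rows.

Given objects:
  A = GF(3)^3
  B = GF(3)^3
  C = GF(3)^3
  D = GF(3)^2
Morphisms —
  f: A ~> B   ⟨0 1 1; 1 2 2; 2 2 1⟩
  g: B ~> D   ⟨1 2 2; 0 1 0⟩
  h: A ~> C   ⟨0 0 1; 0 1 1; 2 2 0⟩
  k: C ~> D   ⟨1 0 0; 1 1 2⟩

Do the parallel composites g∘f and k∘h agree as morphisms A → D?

Answer: COMMUTES

Derivation:
Along f;g (path 1):
  e0=(1,0,0) f~>(0,1,2) g~>(0,1)
  e1=(0,1,0) f~>(1,2,2) g~>(0,2)
  e2=(0,0,1) f~>(1,2,1) g~>(1,2)
  composite₁ = ⟨0 0 1; 1 2 2⟩
Along h;k (path 2):
  e0=(1,0,0) h~>(0,0,2) k~>(0,1)
  e1=(0,1,0) h~>(0,1,2) k~>(0,2)
  e2=(0,0,1) h~>(1,1,0) k~>(1,2)
  composite₂ = ⟨0 0 1; 1 2 2⟩
Equal? same morphism ✓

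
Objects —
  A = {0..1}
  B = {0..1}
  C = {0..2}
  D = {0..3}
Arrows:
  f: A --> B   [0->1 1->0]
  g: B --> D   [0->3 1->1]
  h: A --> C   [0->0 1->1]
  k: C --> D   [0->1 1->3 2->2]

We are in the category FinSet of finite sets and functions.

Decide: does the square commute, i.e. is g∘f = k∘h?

Answer: COMMUTES

Trace:
Along f;g (path 1):
  0 f-->1 g-->1
  1 f-->0 g-->3
  result₁ = [0->1 1->3]
Along h;k (path 2):
  0 h-->0 k-->1
  1 h-->1 k-->3
  result₂ = [0->1 1->3]
Equal? YES — commutes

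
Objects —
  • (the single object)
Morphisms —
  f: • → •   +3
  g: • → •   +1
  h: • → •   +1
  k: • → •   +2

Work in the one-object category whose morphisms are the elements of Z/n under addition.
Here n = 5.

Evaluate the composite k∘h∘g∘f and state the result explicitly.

Answer: +2

Work:
  0 +3≡3 +1≡4 +1≡0 +2≡2  (mod 5)
⟦path⟧: +2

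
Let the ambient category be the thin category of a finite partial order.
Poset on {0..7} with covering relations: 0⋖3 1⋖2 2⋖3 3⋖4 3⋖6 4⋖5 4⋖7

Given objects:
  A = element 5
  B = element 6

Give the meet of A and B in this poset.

Answer: A∧B = 3

Trace:
{x : x≤A ∧ x≤B} = {0,1,2,3}  (A=5, B=6)
  0 ≤ 3
  1 ≤ 3
  2 ≤ 3
  3 ≤ 3
glb = 3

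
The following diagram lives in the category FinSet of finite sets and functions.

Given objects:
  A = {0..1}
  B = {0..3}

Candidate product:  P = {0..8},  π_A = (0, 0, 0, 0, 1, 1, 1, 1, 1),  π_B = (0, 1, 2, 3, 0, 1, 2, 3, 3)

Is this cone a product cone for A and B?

Answer: NOT A VALID PRODUCT — |P|=9 ≠ |A|·|B|=8

Trace:
|A|·|B| = 2·4 = 8;  |P| = 9
  → cardinalities differ; no bijection possible.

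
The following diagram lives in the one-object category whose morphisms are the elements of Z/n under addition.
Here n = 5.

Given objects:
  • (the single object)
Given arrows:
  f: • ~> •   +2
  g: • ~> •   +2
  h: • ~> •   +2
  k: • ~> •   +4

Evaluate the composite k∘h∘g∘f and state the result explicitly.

  0 +2≡2 +2≡4 +2≡1 +4≡0  (mod 5)
composite: +0

Answer: +0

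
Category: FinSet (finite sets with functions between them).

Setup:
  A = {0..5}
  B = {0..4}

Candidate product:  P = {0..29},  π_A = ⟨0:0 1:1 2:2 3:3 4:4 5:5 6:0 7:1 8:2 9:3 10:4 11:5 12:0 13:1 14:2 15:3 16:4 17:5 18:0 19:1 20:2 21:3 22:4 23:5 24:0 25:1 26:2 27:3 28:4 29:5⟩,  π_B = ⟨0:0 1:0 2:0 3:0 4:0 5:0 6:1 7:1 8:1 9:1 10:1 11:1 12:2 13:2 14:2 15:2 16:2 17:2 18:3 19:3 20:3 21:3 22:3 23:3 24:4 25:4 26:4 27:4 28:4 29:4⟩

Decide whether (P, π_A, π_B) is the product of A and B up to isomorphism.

|A|·|B| = 6·5 = 30;  |P| = 30
Check the pairing map k ↦ (π_A(k), π_B(k)):
  0 : (0,0)
  1 : (1,0)
  2 : (2,0)
  3 : (3,0)
  4 : (4,0)
  5 : (5,0)
  6 : (0,1)
  7 : (1,1)
  8 : (2,1)
  9 : (3,1)
  10 : (4,1)
  11 : (5,1)
  12 : (0,2)
  13 : (1,2)
  14 : (2,2)
  15 : (3,2)
  16 : (4,2)
  17 : (5,2)
  18 : (0,3)
  19 : (1,3)
  20 : (2,3)
  21 : (3,3)
  22 : (4,3)
  23 : (5,3)
  24 : (0,4)
  25 : (1,4)
  26 : (2,4)
  27 : (3,4)
  28 : (4,4)
  29 : (5,4)
distinct pairs in image: 30 / 30 needed
  → bijection onto A×B; projections well-typed.

Answer: VALID PRODUCT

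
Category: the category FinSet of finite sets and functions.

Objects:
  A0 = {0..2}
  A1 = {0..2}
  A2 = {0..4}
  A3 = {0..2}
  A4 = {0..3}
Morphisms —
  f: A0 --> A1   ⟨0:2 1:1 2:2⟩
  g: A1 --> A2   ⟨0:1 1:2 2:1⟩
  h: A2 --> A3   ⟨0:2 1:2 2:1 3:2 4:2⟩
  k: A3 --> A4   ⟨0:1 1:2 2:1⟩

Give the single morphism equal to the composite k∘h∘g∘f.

  0 f-->2 g-->1 h-->2 k-->1
  1 f-->1 g-->2 h-->1 k-->2
  2 f-->2 g-->1 h-->2 k-->1
composite: ⟨0:1 1:2 2:1⟩

Answer: ⟨0:1 1:2 2:1⟩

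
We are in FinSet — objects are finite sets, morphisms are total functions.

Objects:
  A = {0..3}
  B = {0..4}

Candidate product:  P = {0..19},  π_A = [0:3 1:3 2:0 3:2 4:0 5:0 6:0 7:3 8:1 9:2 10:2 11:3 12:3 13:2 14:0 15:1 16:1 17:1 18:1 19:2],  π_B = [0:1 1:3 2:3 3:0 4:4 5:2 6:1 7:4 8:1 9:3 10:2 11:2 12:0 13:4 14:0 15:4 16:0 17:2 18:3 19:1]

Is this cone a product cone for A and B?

|A|·|B| = 4·5 = 20;  |P| = 20
Check the pairing map k ↦ (π_A(k), π_B(k)):
  0 : (3,1)
  1 : (3,3)
  2 : (0,3)
  3 : (2,0)
  4 : (0,4)
  5 : (0,2)
  6 : (0,1)
  7 : (3,4)
  8 : (1,1)
  9 : (2,3)
  10 : (2,2)
  11 : (3,2)
  12 : (3,0)
  13 : (2,4)
  14 : (0,0)
  15 : (1,4)
  16 : (1,0)
  17 : (1,2)
  18 : (1,3)
  19 : (2,1)
distinct pairs in image: 20 / 20 needed
  → bijection onto A×B; projections well-typed.

Answer: VALID PRODUCT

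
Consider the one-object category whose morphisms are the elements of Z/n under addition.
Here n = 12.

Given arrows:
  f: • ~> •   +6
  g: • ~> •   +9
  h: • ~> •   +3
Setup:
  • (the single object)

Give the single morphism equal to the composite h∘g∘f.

  0 +6≡6 +9≡3 +3≡6  (mod 12)
⟦path⟧: +6

Answer: +6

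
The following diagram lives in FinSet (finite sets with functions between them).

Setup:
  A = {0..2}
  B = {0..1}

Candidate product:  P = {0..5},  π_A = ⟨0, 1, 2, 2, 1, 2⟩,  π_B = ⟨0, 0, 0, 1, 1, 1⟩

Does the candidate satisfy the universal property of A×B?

Answer: NOT A VALID PRODUCT — duplicate pair at indices 5,3

Trace:
|A|·|B| = 3·2 = 6;  |P| = 6
Check the pairing map k ↦ (π_A(k), π_B(k)):
  0 ↦ (0,0)
  1 ↦ (1,0)
  2 ↦ (2,0)
  3 ↦ (2,1)
  4 ↦ (1,1)
  5 ↦ (2,1)  ✗ repeats pair of k=3
distinct pairs in image: 5 / 6 needed
  → (2,1) hit at k=3 and k=5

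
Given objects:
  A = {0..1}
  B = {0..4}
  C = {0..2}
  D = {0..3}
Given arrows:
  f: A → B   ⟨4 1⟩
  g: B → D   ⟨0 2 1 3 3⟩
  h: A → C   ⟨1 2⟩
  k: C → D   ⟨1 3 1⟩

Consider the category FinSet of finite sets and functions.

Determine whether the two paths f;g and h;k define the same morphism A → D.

Answer: DOES NOT COMMUTE

Derivation:
1) trace f;g:
  0 f→4 g→3
  1 f→1 g→2
  result₁ = ⟨3 2⟩
2) trace h;k:
  0 h→1 k→3
  1 h→2 k→1
  result₂ = ⟨3 1⟩
Equal? NO — does not commute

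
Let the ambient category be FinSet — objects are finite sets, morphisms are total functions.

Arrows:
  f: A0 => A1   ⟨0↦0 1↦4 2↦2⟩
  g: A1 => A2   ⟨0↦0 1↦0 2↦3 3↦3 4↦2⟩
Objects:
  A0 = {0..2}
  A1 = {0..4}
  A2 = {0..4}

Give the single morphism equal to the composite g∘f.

Answer: ⟨0↦0 1↦2 2↦3⟩

Work:
  0 f=>0 g=>0
  1 f=>4 g=>2
  2 f=>2 g=>3
⟦path⟧: ⟨0↦0 1↦2 2↦3⟩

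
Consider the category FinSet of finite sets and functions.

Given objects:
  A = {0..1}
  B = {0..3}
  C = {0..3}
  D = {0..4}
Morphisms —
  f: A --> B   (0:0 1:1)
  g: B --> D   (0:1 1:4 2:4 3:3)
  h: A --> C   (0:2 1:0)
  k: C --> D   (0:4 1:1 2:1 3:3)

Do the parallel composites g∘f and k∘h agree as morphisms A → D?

Answer: COMMUTES

Trace:
1) trace f;g:
  0 f-->0 g-->1
  1 f-->1 g-->4
  composite₁ = (0:1 1:4)
2) trace h;k:
  0 h-->2 k-->1
  1 h-->0 k-->4
  composite₂ = (0:1 1:4)
Equal? YES — commutes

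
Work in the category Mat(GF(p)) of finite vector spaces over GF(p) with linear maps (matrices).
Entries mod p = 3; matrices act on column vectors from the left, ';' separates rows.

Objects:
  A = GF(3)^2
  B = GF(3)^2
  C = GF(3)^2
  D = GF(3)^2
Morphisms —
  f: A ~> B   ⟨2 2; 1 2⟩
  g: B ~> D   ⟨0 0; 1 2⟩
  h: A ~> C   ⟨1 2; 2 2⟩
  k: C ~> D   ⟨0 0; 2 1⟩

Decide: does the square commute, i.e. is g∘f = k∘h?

Answer: COMMUTES

Derivation:
1) trace f;g:
  e0=(1,0) f~>(2,1) g~>(0,1)
  e1=(0,1) f~>(2,2) g~>(0,0)
  composite₁ = ⟨0 0; 1 0⟩
2) trace h;k:
  e0=(1,0) h~>(1,2) k~>(0,1)
  e1=(0,1) h~>(2,2) k~>(0,0)
  composite₂ = ⟨0 0; 1 0⟩
Equal? equal; square commutes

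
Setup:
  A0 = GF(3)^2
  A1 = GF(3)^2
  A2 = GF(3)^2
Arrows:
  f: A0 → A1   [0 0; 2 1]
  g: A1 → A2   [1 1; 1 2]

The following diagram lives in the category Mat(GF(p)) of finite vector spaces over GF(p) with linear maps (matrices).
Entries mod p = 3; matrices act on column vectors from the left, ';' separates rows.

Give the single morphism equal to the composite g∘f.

Answer: [2 1; 1 2]

Work:
  e0=[1,0] f→[0,2] g→[2,1]
  e1=[0,1] f→[0,1] g→[1,2]
result: [2 1; 1 2]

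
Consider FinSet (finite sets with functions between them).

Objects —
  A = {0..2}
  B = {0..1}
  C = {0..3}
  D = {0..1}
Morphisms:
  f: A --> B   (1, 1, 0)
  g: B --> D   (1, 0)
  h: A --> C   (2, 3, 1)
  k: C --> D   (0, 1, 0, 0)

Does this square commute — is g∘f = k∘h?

Along f;g (path 1):
  0 f-->1 g-->0
  1 f-->1 g-->0
  2 f-->0 g-->1
  composite₁ = (0, 0, 1)
Along h;k (path 2):
  0 h-->2 k-->0
  1 h-->3 k-->0
  2 h-->1 k-->1
  composite₂ = (0, 0, 1)
Equal? equal; square commutes

Answer: COMMUTES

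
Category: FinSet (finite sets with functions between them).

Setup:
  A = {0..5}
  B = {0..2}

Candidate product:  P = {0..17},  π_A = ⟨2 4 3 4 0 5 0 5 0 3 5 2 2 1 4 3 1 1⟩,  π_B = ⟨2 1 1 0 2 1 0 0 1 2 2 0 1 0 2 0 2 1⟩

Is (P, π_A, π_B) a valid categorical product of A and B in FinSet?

|A|·|B| = 6·3 = 18;  |P| = 18
Check the pairing map k ↦ (π_A(k), π_B(k)):
  0 : (2,2)
  1 : (4,1)
  2 : (3,1)
  3 : (4,0)
  4 : (0,2)
  5 : (5,1)
  6 : (0,0)
  7 : (5,0)
  8 : (0,1)
  9 : (3,2)
  10 : (5,2)
  11 : (2,0)
  12 : (2,1)
  13 : (1,0)
  14 : (4,2)
  15 : (3,0)
  16 : (1,2)
  17 : (1,1)
distinct pairs in image: 18 / 18 needed
  → bijection onto A×B; projections well-typed.

Answer: VALID PRODUCT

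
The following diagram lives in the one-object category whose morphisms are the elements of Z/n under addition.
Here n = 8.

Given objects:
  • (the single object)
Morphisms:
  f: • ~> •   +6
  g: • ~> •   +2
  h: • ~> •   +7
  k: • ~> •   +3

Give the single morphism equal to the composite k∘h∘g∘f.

  0 +6≡6 +2≡0 +7≡7 +3≡2  (mod 8)
⟦path⟧: +2

Answer: +2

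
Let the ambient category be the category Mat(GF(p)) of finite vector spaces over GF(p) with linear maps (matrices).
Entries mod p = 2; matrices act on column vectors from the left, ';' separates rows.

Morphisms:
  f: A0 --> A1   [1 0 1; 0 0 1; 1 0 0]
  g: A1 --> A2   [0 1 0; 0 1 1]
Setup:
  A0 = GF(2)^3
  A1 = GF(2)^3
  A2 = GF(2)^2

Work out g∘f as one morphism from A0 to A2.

Answer: [0 0 1; 1 0 1]

Derivation:
  e0=⟨1,0,0⟩ f-->⟨1,0,1⟩ g-->⟨0,1⟩
  e1=⟨0,1,0⟩ f-->⟨0,0,0⟩ g-->⟨0,0⟩
  e2=⟨0,0,1⟩ f-->⟨1,1,0⟩ g-->⟨1,1⟩
⟦path⟧: [0 0 1; 1 0 1]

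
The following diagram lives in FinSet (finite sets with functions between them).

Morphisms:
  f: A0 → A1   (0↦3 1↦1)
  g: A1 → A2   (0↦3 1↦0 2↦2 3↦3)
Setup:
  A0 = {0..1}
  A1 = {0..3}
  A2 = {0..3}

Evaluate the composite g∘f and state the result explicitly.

  0 f→3 g→3
  1 f→1 g→0
composite: (0↦3 1↦0)

Answer: (0↦3 1↦0)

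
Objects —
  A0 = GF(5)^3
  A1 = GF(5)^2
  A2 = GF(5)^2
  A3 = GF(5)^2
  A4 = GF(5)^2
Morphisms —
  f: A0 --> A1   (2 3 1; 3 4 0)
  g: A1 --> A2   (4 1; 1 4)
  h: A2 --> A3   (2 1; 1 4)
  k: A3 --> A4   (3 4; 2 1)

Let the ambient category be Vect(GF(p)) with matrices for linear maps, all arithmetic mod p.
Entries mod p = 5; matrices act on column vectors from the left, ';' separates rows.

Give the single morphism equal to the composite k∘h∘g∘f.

  e0=(1,0,0) f-->(2,3) g-->(1,4) h-->(1,2) k-->(1,4)
  e1=(0,1,0) f-->(3,4) g-->(1,4) h-->(1,2) k-->(1,4)
  e2=(0,0,1) f-->(1,0) g-->(4,1) h-->(4,3) k-->(4,1)
composite: (1 1 4; 4 4 1)

Answer: (1 1 4; 4 4 1)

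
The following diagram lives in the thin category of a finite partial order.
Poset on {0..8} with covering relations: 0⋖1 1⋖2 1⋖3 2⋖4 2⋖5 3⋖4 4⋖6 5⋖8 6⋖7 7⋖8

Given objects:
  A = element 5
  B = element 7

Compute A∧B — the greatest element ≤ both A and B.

Answer: A∧B = 2

Trace:
Common predecessors of 5,7: {0,1,2}
  0 <= 2
  1 <= 2
  2 <= 2
glb = 2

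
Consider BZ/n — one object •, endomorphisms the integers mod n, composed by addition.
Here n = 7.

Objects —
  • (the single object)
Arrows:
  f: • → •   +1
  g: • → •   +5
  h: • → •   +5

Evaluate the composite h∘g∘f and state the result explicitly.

  0 +1≡1 +5≡6 +5≡4  (mod 7)
⟦path⟧: +4

Answer: +4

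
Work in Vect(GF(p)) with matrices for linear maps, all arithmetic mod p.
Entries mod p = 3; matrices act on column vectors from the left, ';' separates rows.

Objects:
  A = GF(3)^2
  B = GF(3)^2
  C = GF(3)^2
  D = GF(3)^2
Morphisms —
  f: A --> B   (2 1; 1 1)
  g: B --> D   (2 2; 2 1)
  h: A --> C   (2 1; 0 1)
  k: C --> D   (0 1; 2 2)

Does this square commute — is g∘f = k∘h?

Path 1 = f;g:
  e0=[1,0] f-->[2,1] g-->[0,2]
  e1=[0,1] f-->[1,1] g-->[1,0]
  result₁ = (0 1; 2 0)
Path 2 = h;k:
  e0=[1,0] h-->[2,0] k-->[0,1]
  e1=[0,1] h-->[1,1] k-->[1,1]
  result₂ = (0 1; 1 1)
Equal? differ; not commutative

Answer: DOES NOT COMMUTE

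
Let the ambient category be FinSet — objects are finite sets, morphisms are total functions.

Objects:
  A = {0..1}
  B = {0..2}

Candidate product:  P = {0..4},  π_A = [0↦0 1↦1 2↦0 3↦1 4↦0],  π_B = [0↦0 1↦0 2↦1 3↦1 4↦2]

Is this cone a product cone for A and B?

|A|·|B| = 2·3 = 6;  |P| = 5
  → cardinalities differ; no bijection possible.

Answer: NOT A VALID PRODUCT — |P|=5 ≠ |A|·|B|=6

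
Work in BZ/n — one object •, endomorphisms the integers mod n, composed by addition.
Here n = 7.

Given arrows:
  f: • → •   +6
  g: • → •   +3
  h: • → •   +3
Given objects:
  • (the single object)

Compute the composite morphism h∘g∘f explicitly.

  0 +6≡6 +3≡2 +3≡5  (mod 7)
composite: +5

Answer: +5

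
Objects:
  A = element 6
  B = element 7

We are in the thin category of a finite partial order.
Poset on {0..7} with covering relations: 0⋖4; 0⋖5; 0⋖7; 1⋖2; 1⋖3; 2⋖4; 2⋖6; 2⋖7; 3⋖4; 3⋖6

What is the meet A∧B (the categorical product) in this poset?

Lower bounds of A=6 and B=7: {1,2}
  1 ⊑ 2
  2 ⊑ 2
glb = 2

Answer: A∧B = 2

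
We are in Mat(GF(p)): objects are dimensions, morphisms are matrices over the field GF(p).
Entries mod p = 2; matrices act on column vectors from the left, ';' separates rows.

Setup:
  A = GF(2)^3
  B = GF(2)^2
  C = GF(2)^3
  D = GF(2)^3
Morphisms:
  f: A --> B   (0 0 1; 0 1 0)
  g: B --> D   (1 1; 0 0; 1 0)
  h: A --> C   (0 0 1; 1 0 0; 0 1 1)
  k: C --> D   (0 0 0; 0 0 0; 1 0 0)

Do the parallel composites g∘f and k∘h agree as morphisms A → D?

Along f;g (path 1):
  e0=[1,0,0] f-->[0,0] g-->[0,0,0]
  e1=[0,1,0] f-->[0,1] g-->[1,0,0]
  e2=[0,0,1] f-->[1,0] g-->[1,0,1]
  result₁ = (0 1 1; 0 0 0; 0 0 1)
Along h;k (path 2):
  e0=[1,0,0] h-->[0,1,0] k-->[0,0,0]
  e1=[0,1,0] h-->[0,0,1] k-->[0,0,0]
  e2=[0,0,1] h-->[1,0,1] k-->[0,0,1]
  result₂ = (0 0 0; 0 0 0; 0 0 1)
Equal? differ; not commutative

Answer: DOES NOT COMMUTE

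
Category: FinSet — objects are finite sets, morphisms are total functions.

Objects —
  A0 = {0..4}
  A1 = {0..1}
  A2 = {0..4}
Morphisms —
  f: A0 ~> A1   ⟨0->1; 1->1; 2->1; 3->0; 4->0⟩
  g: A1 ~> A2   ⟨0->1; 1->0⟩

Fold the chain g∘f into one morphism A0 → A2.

Answer: ⟨0->0; 1->0; 2->0; 3->1; 4->1⟩

Trace:
  0 f~>1 g~>0
  1 f~>1 g~>0
  2 f~>1 g~>0
  3 f~>0 g~>1
  4 f~>0 g~>1
result: ⟨0->0; 1->0; 2->0; 3->1; 4->1⟩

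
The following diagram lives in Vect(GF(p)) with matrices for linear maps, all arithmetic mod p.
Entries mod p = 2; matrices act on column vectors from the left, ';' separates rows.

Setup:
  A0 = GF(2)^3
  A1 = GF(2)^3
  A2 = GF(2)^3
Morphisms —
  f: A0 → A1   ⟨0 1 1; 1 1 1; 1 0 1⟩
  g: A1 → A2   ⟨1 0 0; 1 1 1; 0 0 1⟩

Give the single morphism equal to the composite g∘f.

  e0=⟨1,0,0⟩ f→⟨0,1,1⟩ g→⟨0,0,1⟩
  e1=⟨0,1,0⟩ f→⟨1,1,0⟩ g→⟨1,0,0⟩
  e2=⟨0,0,1⟩ f→⟨1,1,1⟩ g→⟨1,1,1⟩
⟦path⟧: ⟨0 1 1; 0 0 1; 1 0 1⟩

Answer: ⟨0 1 1; 0 0 1; 1 0 1⟩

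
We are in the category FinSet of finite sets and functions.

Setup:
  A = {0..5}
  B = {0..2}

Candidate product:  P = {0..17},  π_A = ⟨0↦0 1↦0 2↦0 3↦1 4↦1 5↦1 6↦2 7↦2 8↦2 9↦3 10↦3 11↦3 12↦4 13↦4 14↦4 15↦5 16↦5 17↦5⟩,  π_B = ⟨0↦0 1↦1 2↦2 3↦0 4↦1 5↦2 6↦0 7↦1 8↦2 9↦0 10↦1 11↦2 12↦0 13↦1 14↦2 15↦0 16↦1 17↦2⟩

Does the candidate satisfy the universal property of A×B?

Answer: VALID PRODUCT

Work:
|A|·|B| = 6·3 = 18;  |P| = 18
Check the pairing map k ↦ (π_A(k), π_B(k)):
  0 ↦ (0,0)
  1 ↦ (0,1)
  2 ↦ (0,2)
  3 ↦ (1,0)
  4 ↦ (1,1)
  5 ↦ (1,2)
  6 ↦ (2,0)
  7 ↦ (2,1)
  8 ↦ (2,2)
  9 ↦ (3,0)
  10 ↦ (3,1)
  11 ↦ (3,2)
  12 ↦ (4,0)
  13 ↦ (4,1)
  14 ↦ (4,2)
  15 ↦ (5,0)
  16 ↦ (5,1)
  17 ↦ (5,2)
distinct pairs in image: 18 / 18 needed
  → bijection onto A×B; projections well-typed.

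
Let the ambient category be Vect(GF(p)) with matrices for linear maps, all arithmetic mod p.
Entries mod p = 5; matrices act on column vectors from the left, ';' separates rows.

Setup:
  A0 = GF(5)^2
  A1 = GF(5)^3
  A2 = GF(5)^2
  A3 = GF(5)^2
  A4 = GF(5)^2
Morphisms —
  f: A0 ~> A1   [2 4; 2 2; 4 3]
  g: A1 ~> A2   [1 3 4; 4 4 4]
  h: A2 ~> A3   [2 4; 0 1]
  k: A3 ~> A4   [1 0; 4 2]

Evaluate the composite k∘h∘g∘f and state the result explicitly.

Answer: [1 3; 3 4]

Work:
  e0=(1,0) f~>(2,2,4) g~>(4,2) h~>(1,2) k~>(1,3)
  e1=(0,1) f~>(4,2,3) g~>(2,1) h~>(3,1) k~>(3,4)
⟦path⟧: [1 3; 3 4]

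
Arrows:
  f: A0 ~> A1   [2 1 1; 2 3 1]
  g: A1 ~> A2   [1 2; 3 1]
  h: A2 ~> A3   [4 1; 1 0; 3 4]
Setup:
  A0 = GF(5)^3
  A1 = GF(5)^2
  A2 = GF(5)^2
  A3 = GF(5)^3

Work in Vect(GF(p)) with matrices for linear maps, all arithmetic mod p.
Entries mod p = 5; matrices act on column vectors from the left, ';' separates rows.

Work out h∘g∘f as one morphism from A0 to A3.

Answer: [2 4 1; 1 2 3; 0 0 0]

Derivation:
  e0=⟨1,0,0⟩ f~>⟨2,2⟩ g~>⟨1,3⟩ h~>⟨2,1,0⟩
  e1=⟨0,1,0⟩ f~>⟨1,3⟩ g~>⟨2,1⟩ h~>⟨4,2,0⟩
  e2=⟨0,0,1⟩ f~>⟨1,1⟩ g~>⟨3,4⟩ h~>⟨1,3,0⟩
⟦path⟧: [2 4 1; 1 2 3; 0 0 0]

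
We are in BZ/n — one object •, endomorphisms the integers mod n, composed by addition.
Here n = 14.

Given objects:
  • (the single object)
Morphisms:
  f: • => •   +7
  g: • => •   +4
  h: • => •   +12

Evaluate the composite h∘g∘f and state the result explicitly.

  0 +7≡7 +4≡11 +12≡9  (mod 14)
composite: +9

Answer: +9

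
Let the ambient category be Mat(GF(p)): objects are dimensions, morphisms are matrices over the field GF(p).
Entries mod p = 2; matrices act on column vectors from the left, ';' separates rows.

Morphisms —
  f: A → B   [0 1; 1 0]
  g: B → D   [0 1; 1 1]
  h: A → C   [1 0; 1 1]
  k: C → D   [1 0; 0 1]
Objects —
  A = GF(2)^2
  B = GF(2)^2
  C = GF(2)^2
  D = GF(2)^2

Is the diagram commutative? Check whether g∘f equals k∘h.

Answer: COMMUTES

Work:
1) trace f;g:
  e0=(1,0) f→(0,1) g→(1,1)
  e1=(0,1) f→(1,0) g→(0,1)
  result₁ = [1 0; 1 1]
2) trace h;k:
  e0=(1,0) h→(1,1) k→(1,1)
  e1=(0,1) h→(0,1) k→(0,1)
  result₂ = [1 0; 1 1]
Equal? same morphism ✓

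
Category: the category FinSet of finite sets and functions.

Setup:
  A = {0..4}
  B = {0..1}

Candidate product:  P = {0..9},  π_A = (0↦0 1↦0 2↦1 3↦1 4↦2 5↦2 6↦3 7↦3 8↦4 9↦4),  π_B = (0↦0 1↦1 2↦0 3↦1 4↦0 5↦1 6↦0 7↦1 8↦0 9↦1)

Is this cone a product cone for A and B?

|A|·|B| = 5·2 = 10;  |P| = 10
Check the pairing map k ↦ (π_A(k), π_B(k)):
  0 ↦ (0,0)
  1 ↦ (0,1)
  2 ↦ (1,0)
  3 ↦ (1,1)
  4 ↦ (2,0)
  5 ↦ (2,1)
  6 ↦ (3,0)
  7 ↦ (3,1)
  8 ↦ (4,0)
  9 ↦ (4,1)
distinct pairs in image: 10 / 10 needed
  → bijection onto A×B; projections well-typed.

Answer: VALID PRODUCT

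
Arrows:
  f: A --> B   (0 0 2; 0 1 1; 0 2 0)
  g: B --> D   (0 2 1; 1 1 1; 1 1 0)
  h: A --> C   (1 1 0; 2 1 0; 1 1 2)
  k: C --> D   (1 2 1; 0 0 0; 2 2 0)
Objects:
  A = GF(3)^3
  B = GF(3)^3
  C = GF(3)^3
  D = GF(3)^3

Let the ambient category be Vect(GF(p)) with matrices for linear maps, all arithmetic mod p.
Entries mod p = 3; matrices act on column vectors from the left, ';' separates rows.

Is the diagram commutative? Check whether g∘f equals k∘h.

Along f;g (path 1):
  e0=⟨1,0,0⟩ f-->⟨0,0,0⟩ g-->⟨0,0,0⟩
  e1=⟨0,1,0⟩ f-->⟨0,1,2⟩ g-->⟨1,0,1⟩
  e2=⟨0,0,1⟩ f-->⟨2,1,0⟩ g-->⟨2,0,0⟩
  result₁ = (0 1 2; 0 0 0; 0 1 0)
Along h;k (path 2):
  e0=⟨1,0,0⟩ h-->⟨1,2,1⟩ k-->⟨0,0,0⟩
  e1=⟨0,1,0⟩ h-->⟨1,1,1⟩ k-->⟨1,0,1⟩
  e2=⟨0,0,1⟩ h-->⟨0,0,2⟩ k-->⟨2,0,0⟩
  result₂ = (0 1 2; 0 0 0; 0 1 0)
Equal? same morphism ✓

Answer: COMMUTES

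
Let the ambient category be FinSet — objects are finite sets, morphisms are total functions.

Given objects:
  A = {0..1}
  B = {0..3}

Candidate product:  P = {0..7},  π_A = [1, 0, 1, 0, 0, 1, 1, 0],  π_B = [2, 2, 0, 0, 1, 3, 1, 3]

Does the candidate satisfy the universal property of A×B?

|A|·|B| = 2·4 = 8;  |P| = 8
Check the pairing map k ↦ (π_A(k), π_B(k)):
  0 : (1,2)
  1 : (0,2)
  2 : (1,0)
  3 : (0,0)
  4 : (0,1)
  5 : (1,3)
  6 : (1,1)
  7 : (0,3)
distinct pairs in image: 8 / 8 needed
  → bijection onto A×B; projections well-typed.

Answer: VALID PRODUCT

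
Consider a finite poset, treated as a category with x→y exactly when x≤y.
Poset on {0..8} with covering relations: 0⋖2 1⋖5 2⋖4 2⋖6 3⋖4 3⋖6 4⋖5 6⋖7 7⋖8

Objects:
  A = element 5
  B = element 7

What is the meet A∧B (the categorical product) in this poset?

Answer: NO MEET EXISTS

Derivation:
{x : x≤A ∧ x≤B} = {0,2,3}  (A=5, B=7)
  maximal lower bounds 2 and 3 are incomparable: neither 2≤3 nor 3≤2
→ no greatest lower bound exists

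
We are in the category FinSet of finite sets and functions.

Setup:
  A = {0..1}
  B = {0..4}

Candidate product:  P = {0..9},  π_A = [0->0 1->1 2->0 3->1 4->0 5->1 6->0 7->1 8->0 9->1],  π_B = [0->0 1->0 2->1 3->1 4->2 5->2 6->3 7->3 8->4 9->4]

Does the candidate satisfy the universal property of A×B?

Answer: VALID PRODUCT

Derivation:
|A|·|B| = 2·5 = 10;  |P| = 10
Check the pairing map k ↦ (π_A(k), π_B(k)):
  0 -> (0,0)
  1 -> (1,0)
  2 -> (0,1)
  3 -> (1,1)
  4 -> (0,2)
  5 -> (1,2)
  6 -> (0,3)
  7 -> (1,3)
  8 -> (0,4)
  9 -> (1,4)
distinct pairs in image: 10 / 10 needed
  → bijection onto A×B; projections well-typed.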